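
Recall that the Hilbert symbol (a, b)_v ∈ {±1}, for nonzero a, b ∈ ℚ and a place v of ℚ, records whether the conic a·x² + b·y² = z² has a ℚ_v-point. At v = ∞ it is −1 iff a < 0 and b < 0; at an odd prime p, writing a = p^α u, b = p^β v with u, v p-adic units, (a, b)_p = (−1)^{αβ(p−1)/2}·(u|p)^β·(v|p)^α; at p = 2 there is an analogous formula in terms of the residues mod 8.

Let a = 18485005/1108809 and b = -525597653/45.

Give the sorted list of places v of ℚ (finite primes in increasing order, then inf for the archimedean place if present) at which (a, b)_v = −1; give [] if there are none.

Mod squares: a ≡ 1045, b ≡ -31465. Check v ∈ {∞, 2, 3, 5, 7, 11, 13, 17, 19, 29, 31}.
v=3: a=3^-8·(≡1), b=3^-2·(≡2) mod 3; (1|3)=+1, (2|3)=-1; (−1)^{-8·-2·1}·(+1)^-2·(-1)^-8 = +1.
v=31: a=31^0·(≡15), b=31^1·(≡7) mod 31; (15|31)=-1, (7|31)=+1; (−1)^{0·1·15}·(-1)^1·(+1)^0 = -1.
v=17: a=17^0·(≡4), b=17^4·(≡9) mod 17; (4|17)=+1, (9|17)=+1; (−1)^{0·4·8}·(+1)^4·(+1)^0 = +1.
v=13: a=13^-2·(≡5), b=13^0·(≡5) mod 13; (5|13)=-1, (5|13)=-1; (−1)^{-2·0·6}·(-1)^0·(-1)^-2 = +1.
v=∞: 1045 > 0 and -31465 < 0  ⇒  (a,b)_∞ = +1.
v=2: v_2(a)=0, v_2(b)=0; units ≡ 5, 7 (mod 8); ε·ε+αω+βω = 0·1+0·0+0·1 ≡ 0  ⇒  (a,b)_2 = +1.
v=7: a=7^2·(≡4), b=7^1·(≡3) mod 7; (4|7)=+1, (3|7)=-1; (−1)^{2·1·3}·(+1)^1·(-1)^2 = +1.
v=29: a=29^0·(≡5), b=29^1·(≡10) mod 29; (5|29)=+1, (10|29)=-1; (−1)^{0·1·14}·(+1)^1·(-1)^0 = +1.
v=11: a=11^1·(≡2), b=11^0·(≡2) mod 11; (2|11)=-1, (2|11)=-1; (−1)^{1·0·5}·(-1)^0·(-1)^1 = -1.
v=5: a=5^1·(≡4), b=5^-1·(≡3) mod 5; (4|5)=+1, (3|5)=-1; (−1)^{1·-1·2}·(+1)^-1·(-1)^1 = -1.
v=19: a=19^3·(≡5), b=19^0·(≡18) mod 19; (5|19)=+1, (18|19)=-1; (−1)^{3·0·9}·(+1)^0·(-1)^3 = -1.
|Ram(1045, -31465)| = 4, even; anisotropic at {5, 11, 19, 31}.

[5, 11, 19, 31]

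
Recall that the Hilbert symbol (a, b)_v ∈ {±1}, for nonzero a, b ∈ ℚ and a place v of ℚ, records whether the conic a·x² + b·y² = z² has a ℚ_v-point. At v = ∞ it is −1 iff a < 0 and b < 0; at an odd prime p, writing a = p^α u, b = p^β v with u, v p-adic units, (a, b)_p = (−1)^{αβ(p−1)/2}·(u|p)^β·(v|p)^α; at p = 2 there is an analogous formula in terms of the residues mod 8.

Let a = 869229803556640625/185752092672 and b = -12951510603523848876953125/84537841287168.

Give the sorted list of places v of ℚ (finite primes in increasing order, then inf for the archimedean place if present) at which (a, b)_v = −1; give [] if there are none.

[3, 5, 7, 11]

(a, b) ≡ (90915, -1373295) mod (ℚ^×)²; places V = {2, 3, 5, 7, 11, 19, 23, 29, 41, ∞}.
(a,b)_∞: sgn(90915)=+, sgn(-1373295)=−, so +1.
(a,b)_19: α=3, u≡7; β=4, v≡4 (mod 19); (7|19)=+1, (4|19)=+1; sign (−1)^0·+1^4·+1^3 = +1.
(a,b)_3: α=-11, u≡2; β=-9, v≡2 (mod 3); (2|3)=-1, (2|3)=-1; sign (−1)^1·-1^-9·-1^-11 = -1.
(a,b)_2: α=-20, β=-32; u≡3, v≡1 (mod 8); ε(u)ε(v)=1·0, αω(v)=-20·0, βω(u)=-32·1; sum ≡ 0  ⇒  +1.
(a,b)_41: α=2, u≡23; β=3, v≡18 (mod 41); (23|41)=+1, (18|41)=+1; sign (−1)^0·+1^3·+1^2 = +1.
(a,b)_23: α=0, u≡15; β=2, v≡2 (mod 23); (15|23)=-1, (2|23)=+1; sign (−1)^0·-1^2·+1^0 = +1.
(a,b)_7: α=0, u≡6; β=1, v≡2 (mod 7); (6|7)=-1, (2|7)=+1; sign (−1)^0·-1^1·+1^0 = -1.
(a,b)_29: α=1, u≡27; β=1, v≡17 (mod 29); (27|29)=-1, (17|29)=-1; sign (−1)^0·-1^1·-1^1 = +1.
(a,b)_11: α=3, u≡1; β=1, v≡3 (mod 11); (1|11)=+1, (3|11)=+1; sign (−1)^1·+1^1·+1^3 = -1.
(a,b)_5: α=9, u≡3; β=13, v≡1 (mod 5); (3|5)=-1, (1|5)=+1; sign (−1)^0·-1^13·+1^9 = -1.
(90915, -1373295 / ℚ) ramifies at {3, 5, 7, 11}: a division algebra.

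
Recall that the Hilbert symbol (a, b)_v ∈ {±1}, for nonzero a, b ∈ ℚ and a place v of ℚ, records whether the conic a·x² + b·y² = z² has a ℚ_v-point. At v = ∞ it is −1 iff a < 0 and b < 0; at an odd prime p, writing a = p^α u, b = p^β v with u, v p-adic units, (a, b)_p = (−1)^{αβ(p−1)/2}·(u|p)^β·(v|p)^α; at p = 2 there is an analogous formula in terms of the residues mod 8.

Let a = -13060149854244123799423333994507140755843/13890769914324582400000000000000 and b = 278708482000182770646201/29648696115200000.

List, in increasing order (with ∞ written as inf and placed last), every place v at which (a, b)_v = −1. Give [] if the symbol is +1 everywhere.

[3, 5, 7, 13]

Mod squares: a ≡ -5187, b ≡ 5. Check v ∈ {∞, 2, 3, 5, 7, 11, 13, 19, 31, 47}.
v=3: a=3^25·(≡2), b=3^12·(≡2) mod 3; (2|3)=-1, (2|3)=-1; (−1)^{25·12·1}·(-1)^12·(-1)^25 = -1.
v=∞: -5187 < 0 and 5 > 0  ⇒  (a,b)_∞ = +1.
v=47: a=47^-2·(≡35), b=47^-2·(≡15) mod 47; (35|47)=-1, (15|47)=-1; (−1)^{-2·-2·23}·(-1)^-2·(-1)^-2 = +1.
v=31: a=31^6·(≡27), b=31^4·(≡18) mod 31; (27|31)=-1, (18|31)=+1; (−1)^{6·4·15}·(-1)^4·(+1)^6 = +1.
v=19: a=19^3·(≡10), b=19^0·(≡17) mod 19; (10|19)=-1, (17|19)=+1; (−1)^{3·0·9}·(-1)^0·(+1)^3 = +1.
v=7: a=7^9·(≡2), b=7^6·(≡3) mod 7; (2|7)=+1, (3|7)=-1; (−1)^{9·6·3}·(+1)^6·(-1)^9 = -1.
v=2: v_2(a)=-46, v_2(b)=-32; units ≡ 5, 5 (mod 8); ε·ε+αω+βω = 0·0+-46·1+-32·1 ≡ 0  ⇒  (a,b)_2 = +1.
v=13: a=13^7·(≡9), b=13^6·(≡11) mod 13; (9|13)=+1, (11|13)=-1; (−1)^{7·6·6}·(+1)^6·(-1)^7 = -1.
v=5: a=5^-14·(≡2), b=5^-5·(≡4) mod 5; (2|5)=-1, (4|5)=+1; (−1)^{-14·-5·2}·(-1)^-5·(+1)^-14 = -1.
v=11: a=11^-4·(≡4), b=11^0·(≡1) mod 11; (4|11)=+1, (1|11)=+1; (−1)^{-4·0·5}·(+1)^0·(+1)^-4 = +1.
|Ram(-5187, 5)| = 4, even; anisotropic at {3, 5, 7, 13}.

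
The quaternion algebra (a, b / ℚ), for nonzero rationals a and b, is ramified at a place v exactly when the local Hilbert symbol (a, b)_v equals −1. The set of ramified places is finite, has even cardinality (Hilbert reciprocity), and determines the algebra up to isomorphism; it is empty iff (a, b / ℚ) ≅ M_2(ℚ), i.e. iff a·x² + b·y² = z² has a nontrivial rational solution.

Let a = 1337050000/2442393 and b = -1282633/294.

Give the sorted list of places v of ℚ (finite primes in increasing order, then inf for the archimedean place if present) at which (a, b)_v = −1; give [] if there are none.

(a, b) ≡ (62985, -21318) mod (ℚ^×)²; places V = {2, 3, 5, 7, 11, 13, 17, 19, 23, ∞}.
(a,b)_13: α=1, u≡9; β=0, v≡8 (mod 13); (9|13)=+1, (8|13)=-1; sign (−1)^0·+1^0·-1^1 = -1.
(a,b)_2: α=4, β=-1; u≡1, v≡5 (mod 8); ε(u)ε(v)=0·0, αω(v)=4·1, βω(u)=-1·0; sum ≡ 0  ⇒  +1.
(a,b)_17: α=1, u≡9; β=1, v≡13 (mod 17); (9|17)=+1, (13|17)=+1; sign (−1)^0·+1^1·+1^1 = +1.
(a,b)_11: α=2, u≡2; β=1, v≡1 (mod 11); (2|11)=-1, (1|11)=+1; sign (−1)^0·-1^1·+1^2 = -1.
(a,b)_∞: sgn(62985)=+, sgn(-21318)=−, so +1.
(a,b)_7: α=0, u≡3; β=-2, v≡2 (mod 7); (3|7)=-1, (2|7)=+1; sign (−1)^0·-1^-2·+1^0 = +1.
(a,b)_5: α=5, u≡2; β=0, v≡3 (mod 5); (2|5)=-1, (3|5)=-1; sign (−1)^0·-1^0·-1^5 = -1.
(a,b)_23: α=-2, u≡5; β=0, v≡3 (mod 23); (5|23)=-1, (3|23)=+1; sign (−1)^0·-1^0·+1^-2 = +1.
(a,b)_19: α=-1, u≡1; β=3, v≡13 (mod 19); (1|19)=+1, (13|19)=-1; sign (−1)^1·+1^3·-1^-1 = +1.
(a,b)_3: α=-5, u≡1; β=-1, v≡1 (mod 3); (1|3)=+1, (1|3)=+1; sign (−1)^1·+1^-1·+1^-5 = -1.
Ram(62985, -21318) = {3, 5, 11, 13}; no ℚ_3-point on the conic.

[3, 5, 11, 13]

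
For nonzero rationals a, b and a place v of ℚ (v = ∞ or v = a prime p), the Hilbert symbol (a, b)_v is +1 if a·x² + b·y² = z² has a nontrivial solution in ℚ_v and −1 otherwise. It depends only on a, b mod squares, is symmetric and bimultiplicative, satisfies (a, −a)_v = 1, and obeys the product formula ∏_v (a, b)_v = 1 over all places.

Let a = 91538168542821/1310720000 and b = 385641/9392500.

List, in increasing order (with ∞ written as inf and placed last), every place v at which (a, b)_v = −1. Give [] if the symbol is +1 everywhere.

[2, 7, 11, 19]

Mod squares: a ≡ 8778, b ≡ 13. Check v ∈ {∞, 2, 3, 5, 7, 11, 13, 17, 19, 23}.
v=19: a=19^1·(≡4), b=19^0·(≡18) mod 19; (4|19)=+1, (18|19)=-1; (−1)^{1·0·9}·(+1)^0·(-1)^1 = -1.
v=7: a=7^3·(≡1), b=7^0·(≡5) mod 7; (1|7)=+1, (5|7)=-1; (−1)^{3·0·3}·(+1)^0·(-1)^3 = -1.
v=23: a=23^4·(≡5), b=23^2·(≡3) mod 23; (5|23)=-1, (3|23)=+1; (−1)^{4·2·11}·(-1)^2·(+1)^4 = +1.
v=11: a=11^1·(≡8), b=11^0·(≡2) mod 11; (8|11)=-1, (2|11)=-1; (−1)^{1·0·5}·(-1)^0·(-1)^1 = -1.
v=13: a=13^2·(≡3), b=13^-1·(≡4) mod 13; (3|13)=+1, (4|13)=+1; (−1)^{2·-1·6}·(+1)^-1·(+1)^2 = +1.
v=3: a=3^3·(≡1), b=3^6·(≡1) mod 3; (1|3)=+1, (1|3)=+1; (−1)^{3·6·1}·(+1)^6·(+1)^3 = +1.
v=5: a=5^-4·(≡3), b=5^-4·(≡2) mod 5; (3|5)=-1, (2|5)=-1; (−1)^{-4·-4·2}·(-1)^-4·(-1)^-4 = +1.
v=2: v_2(a)=-21, v_2(b)=-2; units ≡ 5, 5 (mod 8); ε·ε+αω+βω = 0·0+-21·1+-2·1 ≡ 1  ⇒  (a,b)_2 = -1.
v=∞: 8778 > 0 and 13 > 0  ⇒  (a,b)_∞ = +1.
v=17: a=17^0·(≡10), b=17^-2·(≡1) mod 17; (10|17)=-1, (1|17)=+1; (−1)^{0·-2·8}·(-1)^-2·(+1)^0 = +1.
|Ram(8778, 13)| = 4, even; anisotropic at {2, 7, 11, 19}.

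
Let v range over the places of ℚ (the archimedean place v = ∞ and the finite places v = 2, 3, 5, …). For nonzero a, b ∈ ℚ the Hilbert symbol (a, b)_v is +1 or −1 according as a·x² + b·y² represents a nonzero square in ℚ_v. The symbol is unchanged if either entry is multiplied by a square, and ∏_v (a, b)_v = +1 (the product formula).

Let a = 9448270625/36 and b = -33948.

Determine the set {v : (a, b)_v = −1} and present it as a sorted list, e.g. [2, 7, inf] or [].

Mod squares: a ≡ 17, b ≡ -943. Check v ∈ {∞, 2, 3, 5, 17, 23, 41}.
v=2: v_2(a)=-2, v_2(b)=2; units ≡ 1, 1 (mod 8); ε·ε+αω+βω = 0·0+-2·0+2·0 ≡ 0  ⇒  (a,b)_2 = +1.
v=3: a=3^-2·(≡2), b=3^2·(≡2) mod 3; (2|3)=-1, (2|3)=-1; (−1)^{-2·2·1}·(-1)^2·(-1)^-2 = +1.
v=5: a=5^4·(≡3), b=5^0·(≡2) mod 5; (3|5)=-1, (2|5)=-1; (−1)^{4·0·2}·(-1)^0·(-1)^4 = +1.
v=∞: 17 > 0 and -943 < 0  ⇒  (a,b)_∞ = +1.
v=23: a=23^2·(≡14), b=23^1·(≡19) mod 23; (14|23)=-1, (19|23)=-1; (−1)^{2·1·11}·(-1)^1·(-1)^2 = -1.
v=41: a=41^2·(≡13), b=41^1·(≡33) mod 41; (13|41)=-1, (33|41)=+1; (−1)^{2·1·20}·(-1)^1·(+1)^2 = -1.
v=17: a=17^1·(≡8), b=17^0·(≡1) mod 17; (8|17)=+1, (1|17)=+1; (−1)^{1·0·8}·(+1)^0·(+1)^1 = +1.
(17, -943 / ℚ) ramifies at {23, 41}: a division algebra.

[23, 41]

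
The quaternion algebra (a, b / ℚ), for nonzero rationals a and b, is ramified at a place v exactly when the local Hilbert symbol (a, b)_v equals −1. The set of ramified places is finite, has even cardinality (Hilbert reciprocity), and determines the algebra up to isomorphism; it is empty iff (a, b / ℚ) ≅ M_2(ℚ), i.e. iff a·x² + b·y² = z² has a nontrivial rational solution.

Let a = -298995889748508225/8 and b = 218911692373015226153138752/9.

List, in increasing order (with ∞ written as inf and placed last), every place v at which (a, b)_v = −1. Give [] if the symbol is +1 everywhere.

[47, 53]

Mod squares: a ≡ -316498, b ≡ 119833. Check v ∈ {∞, 2, 3, 5, 7, 13, 17, 19, 37, 47, 53}.
v=3: a=3^2·(≡2), b=3^-2·(≡1) mod 3; (2|3)=-1, (1|3)=+1; (−1)^{2·-2·1}·(-1)^-2·(+1)^2 = +1.
v=5: a=5^2·(≡2), b=5^0·(≡3) mod 5; (2|5)=-1, (3|5)=-1; (−1)^{2·0·2}·(-1)^0·(-1)^2 = +1.
v=7: a=7^3·(≡3), b=7^7·(≡1) mod 7; (3|7)=-1, (1|7)=+1; (−1)^{3·7·3}·(-1)^7·(+1)^3 = +1.
v=∞: -316498 < 0 and 119833 > 0  ⇒  (a,b)_∞ = +1.
v=17: a=17^0·(≡13), b=17^1·(≡3) mod 17; (13|17)=+1, (3|17)=-1; (−1)^{0·1·8}·(+1)^1·(-1)^0 = +1.
v=53: a=53^2·(≡20), b=53^3·(≡20) mod 53; (20|53)=-1, (20|53)=-1; (−1)^{2·3·26}·(-1)^3·(-1)^2 = -1.
v=13: a=13^3·(≡10), b=13^4·(≡12) mod 13; (10|13)=+1, (12|13)=+1; (−1)^{3·4·6}·(+1)^4·(+1)^3 = +1.
v=47: a=47^1·(≡16), b=47^2·(≡44) mod 47; (16|47)=+1, (44|47)=-1; (−1)^{1·2·23}·(+1)^2·(-1)^1 = -1.
v=2: v_2(a)=-3, v_2(b)=6; units ≡ 7, 1 (mod 8); ε·ε+αω+βω = 1·0+-3·0+6·0 ≡ 0  ⇒  (a,b)_2 = +1.
v=19: a=19^2·(≡17), b=19^1·(≡15) mod 19; (17|19)=+1, (15|19)=-1; (−1)^{2·1·9}·(+1)^1·(-1)^2 = +1.
v=37: a=37^1·(≡33), b=37^2·(≡1) mod 37; (33|37)=+1, (1|37)=+1; (−1)^{1·2·18}·(+1)^2·(+1)^1 = +1.
Ram(-316498, 119833) = {47, 53}; no ℚ_47-point on the conic.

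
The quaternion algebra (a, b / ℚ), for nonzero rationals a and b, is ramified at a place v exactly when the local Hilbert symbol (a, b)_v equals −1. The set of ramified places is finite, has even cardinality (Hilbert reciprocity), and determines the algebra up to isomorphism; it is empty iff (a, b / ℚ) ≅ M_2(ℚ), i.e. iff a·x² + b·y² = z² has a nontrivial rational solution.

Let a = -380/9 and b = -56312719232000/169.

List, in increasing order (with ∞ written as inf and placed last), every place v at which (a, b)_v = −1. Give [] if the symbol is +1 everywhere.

(a, b) ≡ (-95, -124355) mod (ℚ^×)²; places V = {2, 3, 5, 7, 11, 13, 17, 19, ∞}.
(a,b)_13: α=0, u≡4; β=-2, v≡3 (mod 13); (4|13)=+1, (3|13)=+1; sign (−1)^0·+1^-2·+1^0 = +1.
(a,b)_3: α=-2, u≡1; β=0, v≡1 (mod 3); (1|3)=+1, (1|3)=+1; sign (−1)^0·+1^0·+1^-2 = +1.
(a,b)_∞: sgn(-95)=−, sgn(-124355)=−, so -1.
(a,b)_7: α=0, u≡6; β=3, v≡4 (mod 7); (6|7)=-1, (4|7)=+1; sign (−1)^0·-1^3·+1^0 = -1.
(a,b)_17: α=0, u≡5; β=1, v≡12 (mod 17); (5|17)=-1, (12|17)=-1; sign (−1)^0·-1^1·-1^0 = -1.
(a,b)_11: α=0, u≡3; β=1, v≡5 (mod 11); (3|11)=+1, (5|11)=+1; sign (−1)^0·+1^1·+1^0 = +1.
(a,b)_19: α=1, u≡2; β=3, v≡14 (mod 19); (2|19)=-1, (14|19)=-1; sign (−1)^1·-1^3·-1^1 = -1.
(a,b)_5: α=1, u≡1; β=3, v≡1 (mod 5); (1|5)=+1, (1|5)=+1; sign (−1)^0·+1^3·+1^1 = +1.
(a,b)_2: α=2, β=10; u≡1, v≡5 (mod 8); ε(u)ε(v)=0·0, αω(v)=2·1, βω(u)=10·0; sum ≡ 0  ⇒  +1.
(-95, -124355 / ℚ) ramifies at {7, 17, 19, ∞}: a division algebra.

[7, 17, 19, inf]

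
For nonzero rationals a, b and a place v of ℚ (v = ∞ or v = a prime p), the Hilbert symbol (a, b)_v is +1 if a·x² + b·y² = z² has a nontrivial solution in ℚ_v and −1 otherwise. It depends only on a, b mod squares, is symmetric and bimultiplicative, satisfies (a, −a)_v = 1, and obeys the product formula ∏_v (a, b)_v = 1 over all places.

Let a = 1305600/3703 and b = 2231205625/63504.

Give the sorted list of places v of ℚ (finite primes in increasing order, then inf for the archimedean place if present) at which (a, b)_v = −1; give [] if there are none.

[7, 17]

(a, b) ≡ (357, 9889) mod (ℚ^×)²; places V = {2, 3, 5, 7, 11, 17, 19, 23, 29, 31, ∞}.
(a,b)_29: α=0, u≡1; β=1, v≡1 (mod 29); (1|29)=+1, (1|29)=+1; sign (−1)^0·+1^1·+1^0 = +1.
(a,b)_23: α=-2, u≡4; β=0, v≡5 (mod 23); (4|23)=+1, (5|23)=-1; sign (−1)^0·+1^0·-1^-2 = +1.
(a,b)_11: α=0, u≡3; β=1, v≡10 (mod 11); (3|11)=+1, (10|11)=-1; sign (−1)^0·+1^1·-1^0 = +1.
(a,b)_∞: sgn(357)=+, sgn(9889)=+, so +1.
(a,b)_5: α=2, u≡3; β=4, v≡1 (mod 5); (3|5)=-1, (1|5)=+1; sign (−1)^0·-1^4·+1^2 = +1.
(a,b)_3: α=1, u≡2; β=-4, v≡1 (mod 3); (2|3)=-1, (1|3)=+1; sign (−1)^0·-1^-4·+1^1 = +1.
(a,b)_7: α=-1, u≡4; β=-2, v≡5 (mod 7); (4|7)=+1, (5|7)=-1; sign (−1)^0·+1^-2·-1^-1 = -1.
(a,b)_31: α=0, u≡18; β=1, v≡2 (mod 31); (18|31)=+1, (2|31)=+1; sign (−1)^0·+1^1·+1^0 = +1.
(a,b)_17: α=1, u≡2; β=0, v≡7 (mod 17); (2|17)=+1, (7|17)=-1; sign (−1)^0·+1^0·-1^1 = -1.
(a,b)_2: α=10, β=-4; u≡5, v≡1 (mod 8); ε(u)ε(v)=0·0, αω(v)=10·0, βω(u)=-4·1; sum ≡ 0  ⇒  +1.
(a,b)_19: α=0, u≡2; β=2, v≡16 (mod 19); (2|19)=-1, (16|19)=+1; sign (−1)^0·-1^2·+1^0 = +1.
Ram(357, 9889) = {7, 17}; no ℚ_7-point on the conic.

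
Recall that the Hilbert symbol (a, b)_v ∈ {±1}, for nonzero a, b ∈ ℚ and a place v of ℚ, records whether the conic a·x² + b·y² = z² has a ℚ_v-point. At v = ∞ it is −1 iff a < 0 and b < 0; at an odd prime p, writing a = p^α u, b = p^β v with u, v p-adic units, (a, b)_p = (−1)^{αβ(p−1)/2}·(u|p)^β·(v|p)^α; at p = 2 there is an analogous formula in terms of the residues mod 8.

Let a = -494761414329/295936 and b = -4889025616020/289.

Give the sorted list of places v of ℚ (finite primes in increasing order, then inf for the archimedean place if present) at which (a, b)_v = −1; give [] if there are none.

Mod squares: a ≡ -2544009, b ≡ -18220605. Check v ∈ {∞, 2, 3, 5, 7, 13, 17, 37, 41, 43, 53}.
v=7: a=7^4·(≡1), b=7^2·(≡3) mod 7; (1|7)=+1, (3|7)=-1; (−1)^{4·2·3}·(+1)^2·(-1)^4 = +1.
v=41: a=41^1·(≡21), b=41^1·(≡22) mod 41; (21|41)=+1, (22|41)=-1; (−1)^{1·1·20}·(+1)^1·(-1)^1 = -1.
v=3: a=3^5·(≡1), b=3^1·(≡1) mod 3; (1|3)=+1, (1|3)=+1; (−1)^{5·1·1}·(+1)^1·(+1)^5 = -1.
v=43: a=43^1·(≡39), b=43^1·(≡33) mod 43; (39|43)=-1, (33|43)=-1; (−1)^{1·1·21}·(-1)^1·(-1)^1 = -1.
v=13: a=13^1·(≡12), b=13^1·(≡9) mod 13; (12|13)=+1, (9|13)=+1; (−1)^{1·1·6}·(+1)^1·(+1)^1 = +1.
v=2: v_2(a)=-10, v_2(b)=2; units ≡ 7, 3 (mod 8); ε·ε+αω+βω = 1·1+-10·1+2·0 ≡ 1  ⇒  (a,b)_2 = -1.
v=5: a=5^0·(≡1), b=5^1·(≡4) mod 5; (1|5)=+1, (4|5)=+1; (−1)^{0·1·2}·(+1)^1·(+1)^0 = +1.
v=37: a=37^1·(≡16), b=37^2·(≡35) mod 37; (16|37)=+1, (35|37)=-1; (−1)^{1·2·18}·(+1)^2·(-1)^1 = -1.
v=53: a=53^0·(≡40), b=53^1·(≡50) mod 53; (40|53)=+1, (50|53)=-1; (−1)^{0·1·26}·(+1)^1·(-1)^0 = +1.
v=∞: -2544009 < 0 and -18220605 < 0  ⇒  (a,b)_∞ = -1.
v=17: a=17^-2·(≡6), b=17^-2·(≡3) mod 17; (6|17)=-1, (3|17)=-1; (−1)^{-2·-2·8}·(-1)^-2·(-1)^-2 = +1.
|Ram(-2544009, -18220605)| = 6, even; anisotropic at {2, 3, 37, 41, 43, ∞}.

[2, 3, 37, 41, 43, inf]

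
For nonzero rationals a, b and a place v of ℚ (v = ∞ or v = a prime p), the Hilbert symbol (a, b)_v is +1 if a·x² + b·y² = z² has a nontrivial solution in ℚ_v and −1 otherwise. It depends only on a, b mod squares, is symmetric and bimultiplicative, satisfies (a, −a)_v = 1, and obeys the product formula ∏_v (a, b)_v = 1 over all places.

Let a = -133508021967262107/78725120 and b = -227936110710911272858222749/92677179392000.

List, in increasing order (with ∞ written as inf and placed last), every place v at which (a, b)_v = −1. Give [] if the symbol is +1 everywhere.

[3, 5, 11, 13, 17, inf]

Mod squares: a ≡ -3135, b ≡ -1105. Check v ∈ {∞, 2, 3, 5, 7, 11, 13, 17, 19, 31, 37}.
v=31: a=31^-2·(≡17), b=31^-4·(≡29) mod 31; (17|31)=-1, (29|31)=-1; (−1)^{-2·-4·15}·(-1)^-4·(-1)^-2 = +1.
v=∞: -3135 < 0 and -1105 < 0  ⇒  (a,b)_∞ = -1.
v=13: a=13^0·(≡5), b=13^1·(≡8) mod 13; (5|13)=-1, (8|13)=-1; (−1)^{0·1·6}·(-1)^1·(-1)^0 = -1.
v=17: a=17^2·(≡10), b=17^3·(≡6) mod 17; (10|17)=-1, (6|17)=-1; (−1)^{2·3·8}·(-1)^3·(-1)^2 = -1.
v=5: a=5^-1·(≡2), b=5^-3·(≡1) mod 5; (2|5)=-1, (1|5)=+1; (−1)^{-1·-3·2}·(-1)^-3·(+1)^-1 = -1.
v=2: v_2(a)=-14, v_2(b)=-14; units ≡ 1, 7 (mod 8); ε·ε+αω+βω = 0·1+-14·0+-14·0 ≡ 0  ⇒  (a,b)_2 = +1.
v=3: a=3^3·(≡2), b=3^6·(≡2) mod 3; (2|3)=-1, (2|3)=-1; (−1)^{3·6·1}·(-1)^6·(-1)^3 = -1.
v=11: a=11^3·(≡5), b=11^4·(≡2) mod 11; (5|11)=+1, (2|11)=-1; (−1)^{3·4·5}·(+1)^4·(-1)^3 = -1.
v=7: a=7^0·(≡2), b=7^-2·(≡4) mod 7; (2|7)=+1, (4|7)=+1; (−1)^{0·-2·3}·(+1)^-2·(+1)^0 = +1.
v=37: a=37^4·(≡28), b=37^6·(≡22) mod 37; (28|37)=+1, (22|37)=-1; (−1)^{4·6·18}·(+1)^6·(-1)^4 = +1.
v=19: a=19^3·(≡9), b=19^4·(≡1) mod 19; (9|19)=+1, (1|19)=+1; (−1)^{3·4·9}·(+1)^4·(+1)^3 = +1.
Ram(-3135, -1105) = {3, 5, 11, 13, 17, ∞}; no ℚ_3-point on the conic.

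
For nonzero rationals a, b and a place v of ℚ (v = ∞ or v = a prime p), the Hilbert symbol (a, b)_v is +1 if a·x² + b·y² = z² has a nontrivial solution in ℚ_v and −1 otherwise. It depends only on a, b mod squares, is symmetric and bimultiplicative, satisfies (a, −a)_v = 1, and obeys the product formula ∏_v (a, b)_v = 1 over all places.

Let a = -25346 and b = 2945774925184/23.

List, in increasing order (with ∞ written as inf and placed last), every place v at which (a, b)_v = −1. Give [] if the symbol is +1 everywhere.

Mod squares: a ≡ -25346, b ≡ 71162. Check v ∈ {∞, 2, 7, 13, 17, 19, 23, 29}.
v=29: a=29^1·(≡25), b=29^2·(≡20) mod 29; (25|29)=+1, (20|29)=+1; (−1)^{1·2·14}·(+1)^2·(+1)^1 = +1.
v=∞: -25346 < 0 and 71162 > 0  ⇒  (a,b)_∞ = +1.
v=2: v_2(a)=1, v_2(b)=7; units ≡ 7, 5 (mod 8); ε·ε+αω+βω = 1·0+1·1+7·0 ≡ 1  ⇒  (a,b)_2 = -1.
v=17: a=17^0·(≡1), b=17^1·(≡2) mod 17; (1|17)=+1, (2|17)=+1; (−1)^{0·1·8}·(+1)^1·(+1)^0 = +1.
v=23: a=23^1·(≡2), b=23^-1·(≡4) mod 23; (2|23)=+1, (4|23)=+1; (−1)^{1·-1·11}·(+1)^-1·(+1)^1 = -1.
v=13: a=13^0·(≡4), b=13^1·(≡4) mod 13; (4|13)=+1, (4|13)=+1; (−1)^{0·1·6}·(+1)^1·(+1)^0 = +1.
v=7: a=7^0·(≡1), b=7^3·(≡2) mod 7; (1|7)=+1, (2|7)=+1; (−1)^{0·3·3}·(+1)^3·(+1)^0 = +1.
v=19: a=19^1·(≡15), b=19^2·(≡1) mod 19; (15|19)=-1, (1|19)=+1; (−1)^{1·2·9}·(-1)^2·(+1)^1 = +1.
Ram(-25346, 71162) = {2, 23}; no ℚ_2-point on the conic.

[2, 23]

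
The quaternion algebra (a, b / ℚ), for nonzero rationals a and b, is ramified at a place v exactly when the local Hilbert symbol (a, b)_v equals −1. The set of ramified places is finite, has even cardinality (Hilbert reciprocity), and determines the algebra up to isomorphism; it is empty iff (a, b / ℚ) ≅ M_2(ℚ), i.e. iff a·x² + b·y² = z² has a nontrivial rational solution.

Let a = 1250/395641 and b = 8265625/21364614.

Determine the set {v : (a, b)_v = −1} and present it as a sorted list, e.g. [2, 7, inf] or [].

[2, 3]

(a, b) ≡ (2, 6) mod (ℚ^×)²; places V = {2, 3, 5, 17, 23, 37, ∞}.
(a,b)_5: α=4, u≡2; β=6, v≡1 (mod 5); (2|5)=-1, (1|5)=+1; sign (−1)^0·-1^6·+1^4 = +1.
(a,b)_∞: sgn(2)=+, sgn(6)=+, so +1.
(a,b)_3: α=0, u≡2; β=-3, v≡2 (mod 3); (2|3)=-1, (2|3)=-1; sign (−1)^0·-1^-3·-1^0 = -1.
(a,b)_37: α=-2, u≡17; β=-2, v≡8 (mod 37); (17|37)=-1, (8|37)=-1; sign (−1)^0·-1^-2·-1^-2 = +1.
(a,b)_23: α=0, u≡3; β=2, v≡9 (mod 23); (3|23)=+1, (9|23)=+1; sign (−1)^0·+1^2·+1^0 = +1.
(a,b)_17: α=-2, u≡1; β=-2, v≡14 (mod 17); (1|17)=+1, (14|17)=-1; sign (−1)^0·+1^-2·-1^-2 = +1.
(a,b)_2: α=1, β=-1; u≡1, v≡3 (mod 8); ε(u)ε(v)=0·1, αω(v)=1·1, βω(u)=-1·0; sum ≡ 1  ⇒  -1.
(2, 6 / ℚ) ramifies at {2, 3}: a division algebra.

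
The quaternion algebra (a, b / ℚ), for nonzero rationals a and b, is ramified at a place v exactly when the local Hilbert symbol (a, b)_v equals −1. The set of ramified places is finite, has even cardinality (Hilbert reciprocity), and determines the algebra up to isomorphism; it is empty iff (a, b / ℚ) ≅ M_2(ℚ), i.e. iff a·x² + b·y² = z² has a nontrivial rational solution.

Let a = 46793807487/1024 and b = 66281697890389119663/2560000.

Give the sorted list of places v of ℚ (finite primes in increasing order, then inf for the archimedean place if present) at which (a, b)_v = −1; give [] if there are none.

Mod squares: a ≡ 22287, b ≡ 7. Check v ∈ {∞, 2, 3, 5, 7, 17, 19, 23, 29}.
v=2: v_2(a)=-10, v_2(b)=-12; units ≡ 7, 7 (mod 8); ε·ε+αω+βω = 1·1+-10·0+-12·0 ≡ 1  ⇒  (a,b)_2 = -1.
v=23: a=23^3·(≡9), b=23^6·(≡21) mod 23; (9|23)=+1, (21|23)=-1; (−1)^{3·6·11}·(+1)^6·(-1)^3 = -1.
v=∞: 22287 > 0 and 7 > 0  ⇒  (a,b)_∞ = +1.
v=19: a=19^1·(≡15), b=19^2·(≡4) mod 19; (15|19)=-1, (4|19)=+1; (−1)^{1·2·9}·(-1)^2·(+1)^1 = +1.
v=7: a=7^2·(≡6), b=7^1·(≡4) mod 7; (6|7)=-1, (4|7)=+1; (−1)^{2·1·3}·(-1)^1·(+1)^2 = -1.
v=29: a=29^0·(≡21), b=29^2·(≡9) mod 29; (21|29)=-1, (9|29)=+1; (−1)^{0·2·14}·(-1)^2·(+1)^0 = +1.
v=5: a=5^0·(≡3), b=5^-4·(≡3) mod 5; (3|5)=-1, (3|5)=-1; (−1)^{0·-4·2}·(-1)^-4·(-1)^0 = +1.
v=17: a=17^1·(≡8), b=17^2·(≡5) mod 17; (8|17)=+1, (5|17)=-1; (−1)^{1·2·8}·(+1)^2·(-1)^1 = -1.
v=3: a=3^5·(≡1), b=3^6·(≡1) mod 3; (1|3)=+1, (1|3)=+1; (−1)^{5·6·1}·(+1)^6·(+1)^5 = +1.
|Ram(22287, 7)| = 4, even; anisotropic at {2, 7, 17, 23}.

[2, 7, 17, 23]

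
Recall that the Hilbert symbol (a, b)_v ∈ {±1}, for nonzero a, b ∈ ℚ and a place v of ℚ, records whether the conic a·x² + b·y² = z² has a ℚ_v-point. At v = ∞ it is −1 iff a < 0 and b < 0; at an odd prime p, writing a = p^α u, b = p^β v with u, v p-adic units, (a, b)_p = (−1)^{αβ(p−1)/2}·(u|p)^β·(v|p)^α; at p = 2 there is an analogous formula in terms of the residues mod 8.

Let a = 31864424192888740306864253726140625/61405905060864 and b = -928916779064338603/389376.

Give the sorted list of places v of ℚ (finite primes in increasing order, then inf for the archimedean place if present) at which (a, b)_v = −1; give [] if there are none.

(a, b) ≡ (473, -6503707) mod (ℚ^×)²; places V = {2, 3, 5, 7, 11, 13, 17, 23, 31, 41, 43, 47, ∞}.
(a,b)_41: α=2, u≡34; β=1, v≡4 (mod 41); (34|41)=-1, (4|41)=+1; sign (−1)^0·-1^1·+1^2 = -1.
(a,b)_17: α=6, u≡11; β=3, v≡14 (mod 17); (11|17)=-1, (14|17)=-1; sign (−1)^0·-1^3·-1^6 = -1.
(a,b)_7: α=-2, u≡4; β=1, v≡4 (mod 7); (4|7)=+1, (4|7)=+1; sign (−1)^0·+1^1·+1^-2 = +1.
(a,b)_∞: sgn(473)=+, sgn(-6503707)=−, so +1.
(a,b)_3: α=-4, u≡2; β=-2, v≡2 (mod 3); (2|3)=-1, (2|3)=-1; sign (−1)^0·-1^-2·-1^-4 = +1.
(a,b)_23: α=-2, u≡12; β=0, v≡4 (mod 23); (12|23)=+1, (4|23)=+1; sign (−1)^0·+1^0·+1^-2 = +1.
(a,b)_13: α=-4, u≡5; β=-2, v≡11 (mod 13); (5|13)=-1, (11|13)=-1; sign (−1)^0·-1^-2·-1^-4 = +1.
(a,b)_43: α=5, u≡9; β=3, v≡4 (mod 43); (9|43)=+1, (4|43)=+1; sign (−1)^1·+1^3·+1^5 = -1.
(a,b)_31: α=2, u≡10; β=1, v≡17 (mod 31); (10|31)=+1, (17|31)=-1; sign (−1)^0·+1^1·-1^2 = +1.
(a,b)_2: α=-10, β=-8; u≡1, v≡5 (mod 8); ε(u)ε(v)=0·0, αω(v)=-10·1, βω(u)=-8·0; sum ≡ 0  ⇒  +1.
(a,b)_47: α=2, u≡32; β=2, v≡27 (mod 47); (32|47)=+1, (27|47)=+1; sign (−1)^0·+1^2·+1^2 = +1.
(a,b)_5: α=6, u≡2; β=0, v≡2 (mod 5); (2|5)=-1, (2|5)=-1; sign (−1)^0·-1^0·-1^6 = +1.
(a,b)_11: α=5, u≡7; β=2, v≡8 (mod 11); (7|11)=-1, (8|11)=-1; sign (−1)^0·-1^2·-1^5 = -1.
Ram(473, -6503707) = {11, 17, 41, 43}; no ℚ_11-point on the conic.

[11, 17, 41, 43]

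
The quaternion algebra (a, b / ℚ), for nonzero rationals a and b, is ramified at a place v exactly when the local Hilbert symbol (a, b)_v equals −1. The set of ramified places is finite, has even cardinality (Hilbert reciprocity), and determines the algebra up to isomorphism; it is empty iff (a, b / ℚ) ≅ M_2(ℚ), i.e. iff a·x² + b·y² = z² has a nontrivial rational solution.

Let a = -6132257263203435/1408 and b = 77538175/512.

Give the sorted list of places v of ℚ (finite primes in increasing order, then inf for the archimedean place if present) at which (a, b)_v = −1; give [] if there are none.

[2, 13, 19, 29]

Mod squares: a ≡ -42245170, b ≡ 11726. Check v ∈ {∞, 2, 3, 5, 7, 11, 13, 17, 19, 23, 29, 41}.
v=11: a=11^-1·(≡3), b=11^1·(≡8) mod 11; (3|11)=+1, (8|11)=-1; (−1)^{-1·1·5}·(+1)^1·(-1)^-1 = +1.
v=∞: -42245170 < 0 and 11726 > 0  ⇒  (a,b)_∞ = +1.
v=17: a=17^1·(≡4), b=17^0·(≡1) mod 17; (4|17)=+1, (1|17)=+1; (−1)^{1·0·8}·(+1)^0·(+1)^1 = +1.
v=29: a=29^1·(≡8), b=29^0·(≡14) mod 29; (8|29)=-1, (14|29)=-1; (−1)^{1·0·14}·(-1)^0·(-1)^1 = -1.
v=19: a=19^1·(≡7), b=19^0·(≡8) mod 19; (7|19)=+1, (8|19)=-1; (−1)^{1·0·9}·(+1)^0·(-1)^1 = -1.
v=41: a=41^1·(≡10), b=41^1·(≡23) mod 41; (10|41)=+1, (23|41)=+1; (−1)^{1·1·20}·(+1)^1·(+1)^1 = +1.
v=3: a=3^6·(≡2), b=3^0·(≡2) mod 3; (2|3)=-1, (2|3)=-1; (−1)^{6·0·1}·(-1)^0·(-1)^6 = +1.
v=2: v_2(a)=-7, v_2(b)=-9; units ≡ 7, 7 (mod 8); ε·ε+αω+βω = 1·1+-7·0+-9·0 ≡ 1  ⇒  (a,b)_2 = -1.
v=23: a=23^2·(≡20), b=23^2·(≡7) mod 23; (20|23)=-1, (7|23)=-1; (−1)^{2·2·11}·(-1)^2·(-1)^2 = +1.
v=7: a=7^2·(≡6), b=7^0·(≡1) mod 7; (6|7)=-1, (1|7)=+1; (−1)^{2·0·3}·(-1)^0·(+1)^2 = +1.
v=5: a=5^1·(≡1), b=5^2·(≡1) mod 5; (1|5)=+1, (1|5)=+1; (−1)^{1·2·2}·(+1)^2·(+1)^1 = +1.
v=13: a=13^2·(≡11), b=13^1·(≡2) mod 13; (11|13)=-1, (2|13)=-1; (−1)^{2·1·6}·(-1)^1·(-1)^2 = -1.
Ram(-42245170, 11726) = {2, 13, 19, 29}; no ℚ_2-point on the conic.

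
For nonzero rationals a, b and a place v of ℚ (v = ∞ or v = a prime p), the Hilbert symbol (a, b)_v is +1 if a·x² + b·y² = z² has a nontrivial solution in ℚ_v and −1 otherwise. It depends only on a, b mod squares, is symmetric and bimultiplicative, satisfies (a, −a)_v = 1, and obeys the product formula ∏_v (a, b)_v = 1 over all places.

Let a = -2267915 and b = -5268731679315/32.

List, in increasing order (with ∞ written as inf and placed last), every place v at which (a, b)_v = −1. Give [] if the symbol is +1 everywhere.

[2, 5, 13, 41, 43, inf]

Mod squares: a ≡ -2267915, b ≡ -245920870. Check v ∈ {∞, 2, 3, 5, 13, 23, 29, 37, 41, 43}.
v=13: a=13^1·(≡5), b=13^1·(≡1) mod 13; (5|13)=-1, (1|13)=+1; (−1)^{1·1·6}·(-1)^1·(+1)^1 = -1.
v=5: a=5^1·(≡2), b=5^1·(≡1) mod 5; (2|5)=-1, (1|5)=+1; (−1)^{1·1·2}·(-1)^1·(+1)^1 = -1.
v=41: a=41^1·(≡35), b=41^1·(≡40) mod 41; (35|41)=-1, (40|41)=+1; (−1)^{1·1·20}·(-1)^1·(+1)^1 = -1.
v=29: a=29^0·(≡1), b=29^1·(≡23) mod 29; (1|29)=+1, (23|29)=+1; (−1)^{0·1·14}·(+1)^1·(+1)^0 = +1.
v=3: a=3^0·(≡1), b=3^4·(≡2) mod 3; (1|3)=+1, (2|3)=-1; (−1)^{0·4·1}·(+1)^4·(-1)^0 = +1.
v=∞: -2267915 < 0 and -245920870 < 0  ⇒  (a,b)_∞ = -1.
v=43: a=43^0·(≡34), b=43^1·(≡39) mod 43; (34|43)=-1, (39|43)=-1; (−1)^{0·1·21}·(-1)^1·(-1)^0 = -1.
v=37: a=37^1·(≡14), b=37^1·(≡23) mod 37; (14|37)=-1, (23|37)=-1; (−1)^{1·1·18}·(-1)^1·(-1)^1 = +1.
v=2: v_2(a)=0, v_2(b)=-5; units ≡ 5, 5 (mod 8); ε·ε+αω+βω = 0·0+0·1+-5·1 ≡ 1  ⇒  (a,b)_2 = -1.
v=23: a=23^1·(≡19), b=23^2·(≡4) mod 23; (19|23)=-1, (4|23)=+1; (−1)^{1·2·11}·(-1)^2·(+1)^1 = +1.
|Ram(-2267915, -245920870)| = 6, even; anisotropic at {2, 5, 13, 41, 43, ∞}.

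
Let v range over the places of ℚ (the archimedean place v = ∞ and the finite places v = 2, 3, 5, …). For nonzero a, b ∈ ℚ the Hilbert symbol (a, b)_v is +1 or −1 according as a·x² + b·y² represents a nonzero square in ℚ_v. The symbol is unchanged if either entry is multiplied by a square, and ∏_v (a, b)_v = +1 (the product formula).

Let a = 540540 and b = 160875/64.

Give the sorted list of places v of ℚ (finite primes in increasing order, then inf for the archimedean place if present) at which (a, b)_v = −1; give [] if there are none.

[2, 13]

(a, b) ≡ (15015, 715) mod (ℚ^×)²; places V = {2, 3, 5, 7, 11, 13, ∞}.
(a,b)_13: α=1, u≡6; β=1, v≡1 (mod 13); (6|13)=-1, (1|13)=+1; sign (−1)^0·-1^1·+1^1 = -1.
(a,b)_3: α=3, u≡1; β=2, v≡1 (mod 3); (1|3)=+1, (1|3)=+1; sign (−1)^0·+1^2·+1^3 = +1.
(a,b)_5: α=1, u≡3; β=3, v≡3 (mod 5); (3|5)=-1, (3|5)=-1; sign (−1)^0·-1^3·-1^1 = +1.
(a,b)_∞: sgn(15015)=+, sgn(715)=+, so +1.
(a,b)_7: α=1, u≡3; β=0, v≡1 (mod 7); (3|7)=-1, (1|7)=+1; sign (−1)^0·-1^0·+1^1 = +1.
(a,b)_2: α=2, β=-6; u≡7, v≡3 (mod 8); ε(u)ε(v)=1·1, αω(v)=2·1, βω(u)=-6·0; sum ≡ 1  ⇒  -1.
(a,b)_11: α=1, u≡3; β=1, v≡8 (mod 11); (3|11)=+1, (8|11)=-1; sign (−1)^1·+1^1·-1^1 = +1.
|Ram(15015, 715)| = 2, even; anisotropic at {2, 13}.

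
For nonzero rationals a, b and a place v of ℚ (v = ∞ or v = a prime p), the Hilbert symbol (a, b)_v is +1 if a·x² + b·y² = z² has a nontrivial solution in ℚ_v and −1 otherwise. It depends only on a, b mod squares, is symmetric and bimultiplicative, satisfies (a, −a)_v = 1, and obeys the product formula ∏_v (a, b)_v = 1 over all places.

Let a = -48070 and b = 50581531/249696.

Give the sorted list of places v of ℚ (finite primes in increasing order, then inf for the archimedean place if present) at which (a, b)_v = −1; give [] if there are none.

(a, b) ≡ (-48070, 10626) mod (ℚ^×)²; places V = {2, 3, 5, 7, 11, 13, 17, 19, 23, ∞}.
(a,b)_23: α=1, u≡3; β=1, v≡18 (mod 23); (3|23)=+1, (18|23)=+1; sign (−1)^1·+1^1·+1^1 = -1.
(a,b)_5: α=1, u≡1; β=0, v≡1 (mod 5); (1|5)=+1, (1|5)=+1; sign (−1)^0·+1^0·+1^1 = +1.
(a,b)_19: α=1, u≡16; β=0, v≡11 (mod 19); (16|19)=+1, (11|19)=+1; sign (−1)^0·+1^0·+1^1 = +1.
(a,b)_11: α=1, u≡8; β=1, v≡5 (mod 11); (8|11)=-1, (5|11)=+1; sign (−1)^1·-1^1·+1^1 = +1.
(a,b)_3: α=0, u≡2; β=-3, v≡2 (mod 3); (2|3)=-1, (2|3)=-1; sign (−1)^0·-1^-3·-1^0 = -1.
(a,b)_∞: sgn(-48070)=−, sgn(10626)=+, so +1.
(a,b)_13: α=0, u≡4; β=4, v≡11 (mod 13); (4|13)=+1, (11|13)=-1; sign (−1)^0·+1^4·-1^0 = +1.
(a,b)_2: α=1, β=-5; u≡5, v≡1 (mod 8); ε(u)ε(v)=0·0, αω(v)=1·0, βω(u)=-5·1; sum ≡ 1  ⇒  -1.
(a,b)_17: α=0, u≡6; β=-2, v≡16 (mod 17); (6|17)=-1, (16|17)=+1; sign (−1)^0·-1^-2·+1^0 = +1.
(a,b)_7: α=0, u≡6; β=1, v≡6 (mod 7); (6|7)=-1, (6|7)=-1; sign (−1)^0·-1^1·-1^0 = -1.
(-48070, 10626 / ℚ) ramifies at {2, 3, 7, 23}: a division algebra.

[2, 3, 7, 23]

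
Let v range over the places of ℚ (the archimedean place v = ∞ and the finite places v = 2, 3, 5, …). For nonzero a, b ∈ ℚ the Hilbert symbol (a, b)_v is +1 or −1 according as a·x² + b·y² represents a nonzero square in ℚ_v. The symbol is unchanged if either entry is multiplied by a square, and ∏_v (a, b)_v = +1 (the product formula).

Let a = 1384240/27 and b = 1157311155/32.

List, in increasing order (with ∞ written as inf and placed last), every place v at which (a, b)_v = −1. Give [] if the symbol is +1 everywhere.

(a, b) ≡ (2145, 2310) mod (ℚ^×)²; places V = {2, 3, 5, 7, 11, 13, ∞}.
(a,b)_5: α=1, u≡4; β=1, v≡3 (mod 5); (4|5)=+1, (3|5)=-1; sign (−1)^0·+1^1·-1^1 = -1.
(a,b)_∞: sgn(2145)=+, sgn(2310)=+, so +1.
(a,b)_7: α=0, u≡3; β=3, v≡2 (mod 7); (3|7)=-1, (2|7)=+1; sign (−1)^0·-1^3·+1^0 = -1.
(a,b)_13: α=1, u≡10; β=2, v≡4 (mod 13); (10|13)=+1, (4|13)=+1; sign (−1)^0·+1^2·+1^1 = +1.
(a,b)_2: α=4, β=-5; u≡1, v≡3 (mod 8); ε(u)ε(v)=0·1, αω(v)=4·1, βω(u)=-5·0; sum ≡ 0  ⇒  +1.
(a,b)_11: α=3, u≡10; β=3, v≡1 (mod 11); (10|11)=-1, (1|11)=+1; sign (−1)^1·-1^3·+1^3 = +1.
(a,b)_3: α=-3, u≡1; β=1, v≡2 (mod 3); (1|3)=+1, (2|3)=-1; sign (−1)^1·+1^1·-1^-3 = +1.
(2145, 2310 / ℚ) ramifies at {5, 7}: a division algebra.

[5, 7]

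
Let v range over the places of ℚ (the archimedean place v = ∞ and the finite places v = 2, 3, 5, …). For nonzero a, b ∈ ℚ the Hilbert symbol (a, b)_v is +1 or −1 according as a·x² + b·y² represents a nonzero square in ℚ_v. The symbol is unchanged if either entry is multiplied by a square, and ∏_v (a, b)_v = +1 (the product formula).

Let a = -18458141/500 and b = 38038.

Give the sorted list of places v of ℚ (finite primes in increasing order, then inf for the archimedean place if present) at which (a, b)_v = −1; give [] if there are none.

[2, 5, 11, 13]

Mod squares: a ≡ -1105, b ≡ 38038. Check v ∈ {∞, 2, 5, 7, 11, 13, 17, 19}.
v=17: a=17^5·(≡3), b=17^0·(≡9) mod 17; (3|17)=-1, (9|17)=+1; (−1)^{5·0·8}·(-1)^0·(+1)^5 = +1.
v=5: a=5^-3·(≡1), b=5^0·(≡3) mod 5; (1|5)=+1, (3|5)=-1; (−1)^{-3·0·2}·(+1)^0·(-1)^-3 = -1.
v=7: a=7^0·(≡4), b=7^1·(≡2) mod 7; (4|7)=+1, (2|7)=+1; (−1)^{0·1·3}·(+1)^1·(+1)^0 = +1.
v=13: a=13^1·(≡7), b=13^1·(≡1) mod 13; (7|13)=-1, (1|13)=+1; (−1)^{1·1·6}·(-1)^1·(+1)^1 = -1.
v=11: a=11^0·(≡7), b=11^1·(≡4) mod 11; (7|11)=-1, (4|11)=+1; (−1)^{0·1·5}·(-1)^1·(+1)^0 = -1.
v=2: v_2(a)=-2, v_2(b)=1; units ≡ 7, 3 (mod 8); ε·ε+αω+βω = 1·1+-2·1+1·0 ≡ 1  ⇒  (a,b)_2 = -1.
v=∞: -1105 < 0 and 38038 > 0  ⇒  (a,b)_∞ = +1.
v=19: a=19^0·(≡6), b=19^1·(≡7) mod 19; (6|19)=+1, (7|19)=+1; (−1)^{0·1·9}·(+1)^1·(+1)^0 = +1.
Ram(-1105, 38038) = {2, 5, 11, 13}; no ℚ_2-point on the conic.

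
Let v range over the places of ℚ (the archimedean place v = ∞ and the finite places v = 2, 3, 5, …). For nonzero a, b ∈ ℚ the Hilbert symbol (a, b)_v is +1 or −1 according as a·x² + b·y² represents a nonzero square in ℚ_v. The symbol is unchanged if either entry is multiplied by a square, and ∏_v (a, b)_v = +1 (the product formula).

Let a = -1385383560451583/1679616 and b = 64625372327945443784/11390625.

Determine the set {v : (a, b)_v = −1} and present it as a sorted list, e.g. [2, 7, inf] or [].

Mod squares: a ≡ -23, b ≡ 5474. Check v ∈ {∞, 2, 3, 5, 7, 11, 17, 23}.
v=23: a=23^1·(≡20), b=23^1·(≡6) mod 23; (20|23)=-1, (6|23)=+1; (−1)^{1·1·11}·(-1)^1·(+1)^1 = +1.
v=∞: -23 < 0 and 5474 > 0  ⇒  (a,b)_∞ = +1.
v=2: v_2(a)=-8, v_2(b)=3; units ≡ 1, 1 (mod 8); ε·ε+αω+βω = 0·0+-8·0+3·0 ≡ 0  ⇒  (a,b)_2 = +1.
v=7: a=7^6·(≡3), b=7^9·(≡5) mod 7; (3|7)=-1, (5|7)=-1; (−1)^{6·9·3}·(-1)^9·(-1)^6 = -1.
v=5: a=5^0·(≡2), b=5^-6·(≡1) mod 5; (2|5)=-1, (1|5)=+1; (−1)^{0·-6·2}·(-1)^-6·(+1)^0 = +1.
v=11: a=11^6·(≡8), b=11^6·(≡2) mod 11; (8|11)=-1, (2|11)=-1; (−1)^{6·6·5}·(-1)^6·(-1)^6 = +1.
v=3: a=3^-8·(≡1), b=3^-6·(≡2) mod 3; (1|3)=+1, (2|3)=-1; (−1)^{-8·-6·1}·(+1)^-6·(-1)^-8 = +1.
v=17: a=17^2·(≡7), b=17^3·(≡9) mod 17; (7|17)=-1, (9|17)=+1; (−1)^{2·3·8}·(-1)^3·(+1)^2 = -1.
|Ram(-23, 5474)| = 2, even; anisotropic at {7, 17}.

[7, 17]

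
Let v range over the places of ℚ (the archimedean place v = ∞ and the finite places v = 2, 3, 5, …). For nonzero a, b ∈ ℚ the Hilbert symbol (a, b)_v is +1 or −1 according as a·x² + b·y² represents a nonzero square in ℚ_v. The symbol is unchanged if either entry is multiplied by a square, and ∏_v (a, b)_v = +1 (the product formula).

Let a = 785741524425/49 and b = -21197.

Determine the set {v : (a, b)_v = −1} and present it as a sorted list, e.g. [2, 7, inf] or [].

[11, 13, 29, 41]

Mod squares: a ≡ 3492184553, b ≡ -21197. Check v ∈ {∞, 2, 3, 5, 7, 11, 13, 19, 23, 29, 41, 47}.
v=19: a=19^1·(≡3), b=19^0·(≡7) mod 19; (3|19)=-1, (7|19)=+1; (−1)^{1·0·9}·(-1)^0·(+1)^1 = +1.
v=2: v_2(a)=0, v_2(b)=0; units ≡ 1, 3 (mod 8); ε·ε+αω+βω = 0·1+0·1+0·0 ≡ 0  ⇒  (a,b)_2 = +1.
v=29: a=29^1·(≡24), b=29^0·(≡2) mod 29; (24|29)=+1, (2|29)=-1; (−1)^{1·0·14}·(+1)^0·(-1)^1 = -1.
v=7: a=7^-2·(≡4), b=7^0·(≡6) mod 7; (4|7)=+1, (6|7)=-1; (−1)^{-2·0·3}·(+1)^0·(-1)^-2 = +1.
v=∞: 3492184553 > 0 and -21197 < 0  ⇒  (a,b)_∞ = +1.
v=5: a=5^2·(≡3), b=5^0·(≡3) mod 5; (3|5)=-1, (3|5)=-1; (−1)^{2·0·2}·(-1)^0·(-1)^2 = +1.
v=13: a=13^1·(≡10), b=13^0·(≡6) mod 13; (10|13)=+1, (6|13)=-1; (−1)^{1·0·6}·(+1)^0·(-1)^1 = -1.
v=41: a=41^1·(≡11), b=41^1·(≡16) mod 41; (11|41)=-1, (16|41)=+1; (−1)^{1·1·20}·(-1)^1·(+1)^1 = -1.
v=3: a=3^2·(≡2), b=3^0·(≡1) mod 3; (2|3)=-1, (1|3)=+1; (−1)^{2·0·1}·(-1)^0·(+1)^2 = +1.
v=47: a=47^1·(≡14), b=47^1·(≡19) mod 47; (14|47)=+1, (19|47)=-1; (−1)^{1·1·23}·(+1)^1·(-1)^1 = +1.
v=23: a=23^1·(≡12), b=23^0·(≡9) mod 23; (12|23)=+1, (9|23)=+1; (−1)^{1·0·11}·(+1)^0·(+1)^1 = +1.
v=11: a=11^1·(≡4), b=11^1·(≡9) mod 11; (4|11)=+1, (9|11)=+1; (−1)^{1·1·5}·(+1)^1·(+1)^1 = -1.
(3492184553, -21197 / ℚ) ramifies at {11, 13, 29, 41}: a division algebra.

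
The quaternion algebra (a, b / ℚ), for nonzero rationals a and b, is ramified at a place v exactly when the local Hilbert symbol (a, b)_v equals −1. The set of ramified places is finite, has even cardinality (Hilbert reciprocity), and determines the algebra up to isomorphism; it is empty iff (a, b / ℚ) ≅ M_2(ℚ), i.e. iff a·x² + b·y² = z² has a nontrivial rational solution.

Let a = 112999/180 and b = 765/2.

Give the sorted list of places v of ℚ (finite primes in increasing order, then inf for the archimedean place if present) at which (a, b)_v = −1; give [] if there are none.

[2, 17]

Mod squares: a ≡ 1955, b ≡ 170. Check v ∈ {∞, 2, 3, 5, 17, 23}.
v=5: a=5^-1·(≡4), b=5^1·(≡4) mod 5; (4|5)=+1, (4|5)=+1; (−1)^{-1·1·2}·(+1)^1·(+1)^-1 = +1.
v=3: a=3^-2·(≡2), b=3^2·(≡2) mod 3; (2|3)=-1, (2|3)=-1; (−1)^{-2·2·1}·(-1)^2·(-1)^-2 = +1.
v=23: a=23^1·(≡8), b=23^0·(≡3) mod 23; (8|23)=+1, (3|23)=+1; (−1)^{1·0·11}·(+1)^0·(+1)^1 = +1.
v=2: v_2(a)=-2, v_2(b)=-1; units ≡ 3, 5 (mod 8); ε·ε+αω+βω = 1·0+-2·1+-1·1 ≡ 1  ⇒  (a,b)_2 = -1.
v=∞: 1955 > 0 and 170 > 0  ⇒  (a,b)_∞ = +1.
v=17: a=17^3·(≡4), b=17^1·(≡14) mod 17; (4|17)=+1, (14|17)=-1; (−1)^{3·1·8}·(+1)^1·(-1)^3 = -1.
Ram(1955, 170) = {2, 17}; no ℚ_2-point on the conic.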